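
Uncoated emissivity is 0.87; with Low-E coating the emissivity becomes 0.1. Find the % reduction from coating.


Percentage reduction = (1 - coated/uncoated) * 100
  Ratio = 0.1 / 0.87 = 0.1149
  Reduction = (1 - 0.1149) * 100 = 88.5%

88.5%


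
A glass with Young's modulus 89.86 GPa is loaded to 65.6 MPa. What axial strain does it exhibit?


Rearrange E = sigma / epsilon:
  epsilon = sigma / E
  E (MPa) = 89.86 * 1000 = 89860
  epsilon = 65.6 / 89860 = 0.00073

0.00073


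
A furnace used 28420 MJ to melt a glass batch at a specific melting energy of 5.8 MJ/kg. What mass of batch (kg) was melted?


Rearrange E = m * s for m:
  m = E / s
  m = 28420 / 5.8 = 4900.0 kg

4900.0 kg


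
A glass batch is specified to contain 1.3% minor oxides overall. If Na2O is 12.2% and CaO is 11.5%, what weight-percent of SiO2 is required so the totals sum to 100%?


Known pieces sum to 100%:
  SiO2 = 100 - (others + Na2O + CaO)
  SiO2 = 100 - (1.3 + 12.2 + 11.5) = 75.0%

75.0%


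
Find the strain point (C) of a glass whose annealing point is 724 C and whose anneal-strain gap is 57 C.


Strain point = annealing point - difference:
  T_strain = 724 - 57 = 667 C

667 C


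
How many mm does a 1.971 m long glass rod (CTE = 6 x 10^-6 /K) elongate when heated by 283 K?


Thermal expansion formula: dL = alpha * L0 * dT
  dL = (6 x 10^-6) * 1.971 * 283 = 0.00334676 m
Convert to mm: 0.00334676 * 1000 = 3.3468 mm

3.3468 mm


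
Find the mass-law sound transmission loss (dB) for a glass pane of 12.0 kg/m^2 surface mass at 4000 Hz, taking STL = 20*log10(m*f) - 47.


Mass law: STL = 20 * log10(m * f) - 47
  m * f = 12.0 * 4000 = 48000
  log10(48000) = 4.68124
  STL = 20 * 4.68124 - 47 = 93.6248 - 47 = 46.6 dB

46.6 dB


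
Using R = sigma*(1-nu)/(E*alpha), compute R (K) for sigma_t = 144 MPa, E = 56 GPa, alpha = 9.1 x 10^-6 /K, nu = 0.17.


Thermal shock resistance: R = sigma * (1 - nu) / (E * alpha)
  Numerator = 144 * (1 - 0.17) = 119.52
  Denominator = 56 * 1000 * (9.1 x 10^-6) = 0.5096
  R = 119.52 / 0.5096 = 234.5 K

234.5 K


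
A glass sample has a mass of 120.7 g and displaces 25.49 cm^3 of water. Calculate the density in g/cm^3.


Use the definition of density:
  rho = mass / volume
  rho = 120.7 / 25.49 = 4.735 g/cm^3

4.735 g/cm^3


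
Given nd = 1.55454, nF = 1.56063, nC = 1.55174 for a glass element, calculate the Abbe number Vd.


Abbe number formula: Vd = (nd - 1) / (nF - nC)
  nd - 1 = 1.55454 - 1 = 0.55454
  nF - nC = 1.56063 - 1.55174 = 0.00889
  Vd = 0.55454 / 0.00889 = 62.38

62.38


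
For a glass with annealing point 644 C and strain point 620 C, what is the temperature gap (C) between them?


Gap = T_anneal - T_strain:
  gap = 644 - 620 = 24 C

24 C


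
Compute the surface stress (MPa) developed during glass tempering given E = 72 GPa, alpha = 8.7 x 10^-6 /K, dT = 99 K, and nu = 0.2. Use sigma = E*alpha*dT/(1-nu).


Tempering stress: sigma = E * alpha * dT / (1 - nu)
  E (MPa) = 72 * 1000 = 72000
  Numerator = 72000 * (8.7 x 10^-6) * 99 = 62.0136
  Denominator = 1 - 0.2 = 0.8
  sigma = 62.0136 / 0.8 = 77.5 MPa

77.5 MPa


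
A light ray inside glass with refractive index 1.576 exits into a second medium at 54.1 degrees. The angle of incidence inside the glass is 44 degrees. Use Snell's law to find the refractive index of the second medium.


Apply Snell's law: n1 * sin(theta1) = n2 * sin(theta2)
  n2 = n1 * sin(theta1) / sin(theta2)
  sin(44) = 0.694658
  sin(54.1) = 0.810042
  n2 = 1.576 * 0.694658 / 0.810042 = 1.3515

1.3515


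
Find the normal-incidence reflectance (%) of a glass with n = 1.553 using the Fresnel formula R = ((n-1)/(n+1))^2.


Fresnel reflectance at normal incidence:
  R = ((n - 1)/(n + 1))^2
  (n - 1)/(n + 1) = (1.553 - 1)/(1.553 + 1) = 0.216608
  R = 0.216608^2 = 0.046919
  R(%) = 0.046919 * 100 = 4.692%

4.692%


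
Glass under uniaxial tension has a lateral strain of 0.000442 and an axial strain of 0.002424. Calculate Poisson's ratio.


Poisson's ratio: nu = lateral strain / axial strain
  nu = 0.000442 / 0.002424 = 0.1823

0.1823


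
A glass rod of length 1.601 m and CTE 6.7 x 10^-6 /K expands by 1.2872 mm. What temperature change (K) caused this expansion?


Rearrange dL = alpha * L0 * dT for dT:
  dT = dL / (alpha * L0)
  dL (m) = 1.2872 / 1000 = 0.0012872
  dT = 0.0012872 / ((6.7 x 10^-6) * 1.601) = 120.0 K

120.0 K


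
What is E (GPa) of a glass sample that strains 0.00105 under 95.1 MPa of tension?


Young's modulus: E = stress / strain
  E = 95.1 MPa / 0.00105 = 90571.43 MPa
Convert to GPa: 90571.43 / 1000 = 90.57 GPa

90.57 GPa


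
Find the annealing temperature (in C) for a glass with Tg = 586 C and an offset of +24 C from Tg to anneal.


The annealing temperature is Tg plus the offset:
  T_anneal = 586 + 24 = 610 C

610 C


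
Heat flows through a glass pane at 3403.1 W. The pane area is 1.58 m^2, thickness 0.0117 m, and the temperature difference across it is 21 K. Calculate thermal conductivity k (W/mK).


Fourier's law rearranged: k = Q * t / (A * dT)
  Numerator = 3403.1 * 0.0117 = 39.81627
  Denominator = 1.58 * 21 = 33.18
  k = 39.81627 / 33.18 = 1.2 W/mK

1.2 W/mK


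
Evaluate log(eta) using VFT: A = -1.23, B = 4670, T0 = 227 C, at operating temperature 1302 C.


VFT equation: log(eta) = A + B / (T - T0)
  T - T0 = 1302 - 227 = 1075
  B / (T - T0) = 4670 / 1075 = 4.344
  log(eta) = -1.23 + 4.344 = 3.114

3.114


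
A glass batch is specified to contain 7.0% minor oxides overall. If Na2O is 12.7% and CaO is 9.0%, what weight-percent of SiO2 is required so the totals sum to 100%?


Known pieces sum to 100%:
  SiO2 = 100 - (others + Na2O + CaO)
  SiO2 = 100 - (7.0 + 12.7 + 9.0) = 71.3%

71.3%


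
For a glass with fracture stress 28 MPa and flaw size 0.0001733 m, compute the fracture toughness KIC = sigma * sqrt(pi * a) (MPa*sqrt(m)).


Fracture toughness: KIC = sigma * sqrt(pi * a)
  pi * a = pi * 0.0001733 = 0.000544438
  sqrt(pi * a) = 0.023333
  KIC = 28 * 0.023333 = 0.653 MPa*sqrt(m)

0.653 MPa*sqrt(m)


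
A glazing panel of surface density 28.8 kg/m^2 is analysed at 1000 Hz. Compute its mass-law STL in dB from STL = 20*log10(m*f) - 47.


Mass law: STL = 20 * log10(m * f) - 47
  m * f = 28.8 * 1000 = 28800
  log10(28800) = 4.45939
  STL = 20 * 4.45939 - 47 = 89.1878 - 47 = 42.2 dB

42.2 dB


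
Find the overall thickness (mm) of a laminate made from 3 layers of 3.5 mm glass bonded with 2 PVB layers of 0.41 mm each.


Total thickness = glass contribution + PVB contribution
  Glass: 3 * 3.5 = 10.5 mm
  PVB: 2 * 0.41 = 0.82 mm
  Total = 10.5 + 0.82 = 11.32 mm

11.32 mm


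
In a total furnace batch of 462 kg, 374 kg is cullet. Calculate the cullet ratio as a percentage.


Cullet ratio = (cullet mass / total batch mass) * 100
  Ratio = 374 / 462 * 100 = 80.95%

80.95%


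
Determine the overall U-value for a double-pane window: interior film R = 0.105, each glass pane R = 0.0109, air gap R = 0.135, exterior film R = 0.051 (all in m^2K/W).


Total thermal resistance (series):
  R_total = R_in + R_glass + R_air + R_glass + R_out
  R_total = 0.105 + 0.0109 + 0.135 + 0.0109 + 0.051 = 0.3128 m^2K/W
U-value = 1 / R_total = 1 / 0.3128 = 3.197 W/m^2K

3.197 W/m^2K


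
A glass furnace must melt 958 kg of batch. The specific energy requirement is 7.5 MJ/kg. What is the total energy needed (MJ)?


Total energy = mass * specific energy
  E = 958 * 7.5 = 7185 MJ

7185 MJ


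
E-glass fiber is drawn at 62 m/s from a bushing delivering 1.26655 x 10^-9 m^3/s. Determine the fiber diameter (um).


Cross-sectional area from continuity:
  A = Q / v = 1.26655 x 10^-9 / 62 = 2.042823 x 10^-11 m^2
Diameter from circular cross-section:
  d = sqrt(4A / pi) * 10^6 (m -> um)
  d = sqrt(4 * 2.042823 x 10^-11 / pi) * 10^6 = 5.1 um

5.1 um


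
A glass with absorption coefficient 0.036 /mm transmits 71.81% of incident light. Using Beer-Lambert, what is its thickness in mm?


Rearrange T = exp(-alpha * thickness):
  thickness = -ln(T) / alpha
  T = 71.81/100 = 0.7181
  ln(T) = -0.33115
  -ln(T) = 0.33115
  thickness = 0.33115 / 0.036 = 9.2 mm

9.2 mm


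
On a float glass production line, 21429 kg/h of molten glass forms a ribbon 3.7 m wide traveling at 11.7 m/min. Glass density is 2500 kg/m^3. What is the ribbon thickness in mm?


Ribbon cross-section from mass balance:
  Volume rate = throughput / density = 21429 / 2500 = 8.5716 m^3/h
  thickness = volume rate / (speed * 60 * width), i.e.
  thickness = throughput / (60 * speed * width * density) * 1000
  thickness = 21429 / (60 * 11.7 * 3.7 * 2500) * 1000 = 3.3 mm

3.3 mm


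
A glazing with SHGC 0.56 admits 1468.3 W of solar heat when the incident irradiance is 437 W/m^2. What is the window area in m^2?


Rearrange Q = Area * SHGC * Irradiance:
  Area = Q / (SHGC * Irradiance)
  Area = 1468.3 / (0.56 * 437) = 6.0 m^2

6.0 m^2


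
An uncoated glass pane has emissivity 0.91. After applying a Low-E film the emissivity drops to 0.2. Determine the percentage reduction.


Percentage reduction = (1 - coated/uncoated) * 100
  Ratio = 0.2 / 0.91 = 0.2198
  Reduction = (1 - 0.2198) * 100 = 78.0%

78.0%


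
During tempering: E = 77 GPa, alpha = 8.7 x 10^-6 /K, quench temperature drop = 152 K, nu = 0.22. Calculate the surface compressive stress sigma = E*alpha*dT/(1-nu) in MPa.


Tempering stress: sigma = E * alpha * dT / (1 - nu)
  E (MPa) = 77 * 1000 = 77000
  Numerator = 77000 * (8.7 x 10^-6) * 152 = 101.8248
  Denominator = 1 - 0.22 = 0.78
  sigma = 101.8248 / 0.78 = 130.5 MPa

130.5 MPa


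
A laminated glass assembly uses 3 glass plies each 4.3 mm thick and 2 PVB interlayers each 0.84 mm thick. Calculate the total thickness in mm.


Total thickness = glass contribution + PVB contribution
  Glass: 3 * 4.3 = 12.9 mm
  PVB: 2 * 0.84 = 1.68 mm
  Total = 12.9 + 1.68 = 14.58 mm

14.58 mm


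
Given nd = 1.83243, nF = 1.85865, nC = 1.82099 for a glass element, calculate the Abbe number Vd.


Abbe number formula: Vd = (nd - 1) / (nF - nC)
  nd - 1 = 1.83243 - 1 = 0.83243
  nF - nC = 1.85865 - 1.82099 = 0.03766
  Vd = 0.83243 / 0.03766 = 22.1

22.1


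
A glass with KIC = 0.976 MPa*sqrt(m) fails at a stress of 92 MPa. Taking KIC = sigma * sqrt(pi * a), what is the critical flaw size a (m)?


Rearrange KIC = sigma * sqrt(pi * a):
  sqrt(pi * a) = KIC / sigma
  sqrt(pi * a) = 0.976 / 92 = 0.010609
  a = (KIC / sigma)^2 / pi
  a = 0.010609^2 / pi = 0.0000358 m

0.0000358 m


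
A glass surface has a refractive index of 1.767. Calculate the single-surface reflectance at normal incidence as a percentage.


Fresnel reflectance at normal incidence:
  R = ((n - 1)/(n + 1))^2
  (n - 1)/(n + 1) = (1.767 - 1)/(1.767 + 1) = 0.277196
  R = 0.277196^2 = 0.0768376
  R(%) = 0.0768376 * 100 = 7.684%

7.684%


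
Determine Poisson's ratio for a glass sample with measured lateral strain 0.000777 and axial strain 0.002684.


Poisson's ratio: nu = lateral strain / axial strain
  nu = 0.000777 / 0.002684 = 0.2895

0.2895


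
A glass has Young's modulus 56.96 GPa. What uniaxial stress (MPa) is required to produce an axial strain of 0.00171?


Rearrange E = sigma / epsilon:
  sigma = E * epsilon
  E (MPa) = 56.96 * 1000 = 56960
  sigma = 56960 * 0.00171 = 97.4 MPa

97.4 MPa


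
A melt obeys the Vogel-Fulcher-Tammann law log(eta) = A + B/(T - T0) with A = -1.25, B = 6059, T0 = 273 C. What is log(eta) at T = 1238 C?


VFT equation: log(eta) = A + B / (T - T0)
  T - T0 = 1238 - 273 = 965
  B / (T - T0) = 6059 / 965 = 6.279
  log(eta) = -1.25 + 6.279 = 5.029

5.029


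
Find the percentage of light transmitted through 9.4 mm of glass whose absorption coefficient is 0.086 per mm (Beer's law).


Beer-Lambert law: T = exp(-alpha * thickness)
  exponent = -0.086 * 9.4 = -0.8084
  T = exp(-0.8084) = 0.4456
  Percentage = 0.4456 * 100 = 44.56%

44.56%


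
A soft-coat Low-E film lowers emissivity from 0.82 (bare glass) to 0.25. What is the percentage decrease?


Percentage reduction = (1 - coated/uncoated) * 100
  Ratio = 0.25 / 0.82 = 0.3049
  Reduction = (1 - 0.3049) * 100 = 69.5%

69.5%


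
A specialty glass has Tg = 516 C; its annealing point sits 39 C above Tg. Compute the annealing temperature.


The annealing temperature is Tg plus the offset:
  T_anneal = 516 + 39 = 555 C

555 C


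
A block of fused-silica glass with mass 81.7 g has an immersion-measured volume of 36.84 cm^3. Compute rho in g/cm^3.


Use the definition of density:
  rho = mass / volume
  rho = 81.7 / 36.84 = 2.218 g/cm^3

2.218 g/cm^3


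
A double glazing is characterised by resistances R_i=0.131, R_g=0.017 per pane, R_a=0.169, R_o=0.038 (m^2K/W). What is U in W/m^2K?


Total thermal resistance (series):
  R_total = R_in + R_glass + R_air + R_glass + R_out
  R_total = 0.131 + 0.017 + 0.169 + 0.017 + 0.038 = 0.372 m^2K/W
U-value = 1 / R_total = 1 / 0.372 = 2.688 W/m^2K

2.688 W/m^2K


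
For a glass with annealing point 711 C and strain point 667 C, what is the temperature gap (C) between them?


Gap = T_anneal - T_strain:
  gap = 711 - 667 = 44 C

44 C


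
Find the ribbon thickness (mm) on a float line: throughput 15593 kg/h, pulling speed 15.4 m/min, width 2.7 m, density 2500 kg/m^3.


Ribbon cross-section from mass balance:
  Volume rate = throughput / density = 15593 / 2500 = 6.2372 m^3/h
  thickness = volume rate / (speed * 60 * width), i.e.
  thickness = throughput / (60 * speed * width * density) * 1000
  thickness = 15593 / (60 * 15.4 * 2.7 * 2500) * 1000 = 2.5 mm

2.5 mm


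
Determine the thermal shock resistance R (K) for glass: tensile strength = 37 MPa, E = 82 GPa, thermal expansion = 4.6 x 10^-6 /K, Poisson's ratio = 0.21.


Thermal shock resistance: R = sigma * (1 - nu) / (E * alpha)
  Numerator = 37 * (1 - 0.21) = 29.23
  Denominator = 82 * 1000 * (4.6 x 10^-6) = 0.3772
  R = 29.23 / 0.3772 = 77.5 K

77.5 K


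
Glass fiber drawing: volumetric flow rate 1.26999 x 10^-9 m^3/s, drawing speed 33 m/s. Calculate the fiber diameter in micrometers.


Cross-sectional area from continuity:
  A = Q / v = 1.26999 x 10^-9 / 33 = 3.848455 x 10^-11 m^2
Diameter from circular cross-section:
  d = sqrt(4A / pi) * 10^6 (m -> um)
  d = sqrt(4 * 3.848455 x 10^-11 / pi) * 10^6 = 7.0 um

7.0 um


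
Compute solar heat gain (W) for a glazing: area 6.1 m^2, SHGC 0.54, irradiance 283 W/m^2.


Solar heat gain: Q = Area * SHGC * Irradiance
  Q = 6.1 * 0.54 * 283 = 932.2 W

932.2 W


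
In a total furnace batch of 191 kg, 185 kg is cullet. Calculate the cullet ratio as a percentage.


Cullet ratio = (cullet mass / total batch mass) * 100
  Ratio = 185 / 191 * 100 = 96.86%

96.86%


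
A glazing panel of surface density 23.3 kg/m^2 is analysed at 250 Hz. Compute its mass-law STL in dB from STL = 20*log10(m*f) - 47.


Mass law: STL = 20 * log10(m * f) - 47
  m * f = 23.3 * 250 = 5825
  log10(5825) = 3.7653
  STL = 20 * 3.7653 - 47 = 75.306 - 47 = 28.3 dB

28.3 dB


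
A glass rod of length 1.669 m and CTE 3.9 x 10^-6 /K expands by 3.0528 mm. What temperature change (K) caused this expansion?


Rearrange dL = alpha * L0 * dT for dT:
  dT = dL / (alpha * L0)
  dL (m) = 3.0528 / 1000 = 0.0030528
  dT = 0.0030528 / ((3.9 x 10^-6) * 1.669) = 469.0 K

469.0 K


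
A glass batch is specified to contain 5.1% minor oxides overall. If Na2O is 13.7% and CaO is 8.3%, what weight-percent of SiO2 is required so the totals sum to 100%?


Known pieces sum to 100%:
  SiO2 = 100 - (others + Na2O + CaO)
  SiO2 = 100 - (5.1 + 13.7 + 8.3) = 72.9%

72.9%


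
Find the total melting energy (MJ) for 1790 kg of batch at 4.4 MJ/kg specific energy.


Total energy = mass * specific energy
  E = 1790 * 4.4 = 7876 MJ

7876 MJ


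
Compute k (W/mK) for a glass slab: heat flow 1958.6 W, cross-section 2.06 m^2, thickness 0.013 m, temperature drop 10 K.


Fourier's law rearranged: k = Q * t / (A * dT)
  Numerator = 1958.6 * 0.013 = 25.4618
  Denominator = 2.06 * 10 = 20.6
  k = 25.4618 / 20.6 = 1.236 W/mK

1.236 W/mK


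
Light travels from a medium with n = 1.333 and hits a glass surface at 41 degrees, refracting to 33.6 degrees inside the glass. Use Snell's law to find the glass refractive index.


Apply Snell's law: n1 * sin(theta1) = n2 * sin(theta2)
  n2 = n1 * sin(theta1) / sin(theta2)
  sin(41) = 0.656059
  sin(33.6) = 0.553392
  n2 = 1.333 * 0.656059 / 0.553392 = 1.5803

1.5803


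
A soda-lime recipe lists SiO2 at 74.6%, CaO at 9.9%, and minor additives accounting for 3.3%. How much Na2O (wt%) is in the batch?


Pieces sum to 100%:
  Na2O = 100 - (SiO2 + CaO + others)
  Na2O = 100 - (74.6 + 9.9 + 3.3) = 12.2%

12.2%


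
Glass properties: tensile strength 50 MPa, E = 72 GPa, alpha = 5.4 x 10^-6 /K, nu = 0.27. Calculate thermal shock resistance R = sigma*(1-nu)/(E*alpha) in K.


Thermal shock resistance: R = sigma * (1 - nu) / (E * alpha)
  Numerator = 50 * (1 - 0.27) = 36.5
  Denominator = 72 * 1000 * (5.4 x 10^-6) = 0.3888
  R = 36.5 / 0.3888 = 93.9 K

93.9 K


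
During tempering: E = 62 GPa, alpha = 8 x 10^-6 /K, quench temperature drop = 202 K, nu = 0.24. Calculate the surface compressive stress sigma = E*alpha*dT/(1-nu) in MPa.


Tempering stress: sigma = E * alpha * dT / (1 - nu)
  E (MPa) = 62 * 1000 = 62000
  Numerator = 62000 * (8 x 10^-6) * 202 = 100.192
  Denominator = 1 - 0.24 = 0.76
  sigma = 100.192 / 0.76 = 131.8 MPa

131.8 MPa


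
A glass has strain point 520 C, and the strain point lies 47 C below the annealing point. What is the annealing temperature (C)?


T_anneal = T_strain + gap:
  T_anneal = 520 + 47 = 567 C

567 C


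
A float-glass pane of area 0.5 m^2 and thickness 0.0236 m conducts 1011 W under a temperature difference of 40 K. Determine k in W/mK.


Fourier's law rearranged: k = Q * t / (A * dT)
  Numerator = 1011 * 0.0236 = 23.8596
  Denominator = 0.5 * 40 = 20.0
  k = 23.8596 / 20.0 = 1.193 W/mK

1.193 W/mK


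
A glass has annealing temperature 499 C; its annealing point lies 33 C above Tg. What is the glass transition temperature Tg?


Rearrange T_anneal = Tg + offset for Tg:
  Tg = T_anneal - offset = 499 - 33 = 466 C

466 C


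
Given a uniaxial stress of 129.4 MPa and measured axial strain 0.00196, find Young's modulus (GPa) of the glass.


Young's modulus: E = stress / strain
  E = 129.4 MPa / 0.00196 = 66020.41 MPa
Convert to GPa: 66020.41 / 1000 = 66.02 GPa

66.02 GPa


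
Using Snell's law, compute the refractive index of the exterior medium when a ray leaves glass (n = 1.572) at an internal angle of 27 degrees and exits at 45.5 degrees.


Apply Snell's law: n1 * sin(theta1) = n2 * sin(theta2)
  n2 = n1 * sin(theta1) / sin(theta2)
  sin(27) = 0.45399
  sin(45.5) = 0.71325
  n2 = 1.572 * 0.45399 / 0.71325 = 1.0006

1.0006


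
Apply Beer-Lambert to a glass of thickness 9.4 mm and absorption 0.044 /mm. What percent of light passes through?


Beer-Lambert law: T = exp(-alpha * thickness)
  exponent = -0.044 * 9.4 = -0.4136
  T = exp(-0.4136) = 0.6613
  Percentage = 0.6613 * 100 = 66.13%

66.13%


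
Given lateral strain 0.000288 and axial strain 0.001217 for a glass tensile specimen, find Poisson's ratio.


Poisson's ratio: nu = lateral strain / axial strain
  nu = 0.000288 / 0.001217 = 0.2366

0.2366


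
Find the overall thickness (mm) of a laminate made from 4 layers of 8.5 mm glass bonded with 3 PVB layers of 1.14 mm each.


Total thickness = glass contribution + PVB contribution
  Glass: 4 * 8.5 = 34.0 mm
  PVB: 3 * 1.14 = 3.42 mm
  Total = 34.0 + 3.42 = 37.42 mm

37.42 mm


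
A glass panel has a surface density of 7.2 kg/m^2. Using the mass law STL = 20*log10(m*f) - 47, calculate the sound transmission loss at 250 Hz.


Mass law: STL = 20 * log10(m * f) - 47
  m * f = 7.2 * 250 = 1800
  log10(1800) = 3.25527
  STL = 20 * 3.25527 - 47 = 65.1054 - 47 = 18.1 dB

18.1 dB


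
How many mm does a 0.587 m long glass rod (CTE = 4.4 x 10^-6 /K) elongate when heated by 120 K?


Thermal expansion formula: dL = alpha * L0 * dT
  dL = (4.4 x 10^-6) * 0.587 * 120 = 0.00030994 m
Convert to mm: 0.00030994 * 1000 = 0.3099 mm

0.3099 mm


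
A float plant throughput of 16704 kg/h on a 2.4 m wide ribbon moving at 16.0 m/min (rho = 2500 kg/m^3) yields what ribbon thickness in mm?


Ribbon cross-section from mass balance:
  Volume rate = throughput / density = 16704 / 2500 = 6.6816 m^3/h
  thickness = volume rate / (speed * 60 * width), i.e.
  thickness = throughput / (60 * speed * width * density) * 1000
  thickness = 16704 / (60 * 16.0 * 2.4 * 2500) * 1000 = 2.9 mm

2.9 mm


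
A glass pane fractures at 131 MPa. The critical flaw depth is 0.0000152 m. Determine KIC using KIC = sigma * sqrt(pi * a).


Fracture toughness: KIC = sigma * sqrt(pi * a)
  pi * a = pi * 0.0000152 = 0.000047752
  sqrt(pi * a) = 0.00691
  KIC = 131 * 0.00691 = 0.905 MPa*sqrt(m)

0.905 MPa*sqrt(m)


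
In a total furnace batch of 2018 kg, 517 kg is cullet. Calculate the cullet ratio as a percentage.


Cullet ratio = (cullet mass / total batch mass) * 100
  Ratio = 517 / 2018 * 100 = 25.62%

25.62%


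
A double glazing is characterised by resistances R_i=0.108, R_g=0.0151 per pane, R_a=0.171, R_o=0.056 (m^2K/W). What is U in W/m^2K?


Total thermal resistance (series):
  R_total = R_in + R_glass + R_air + R_glass + R_out
  R_total = 0.108 + 0.0151 + 0.171 + 0.0151 + 0.056 = 0.3652 m^2K/W
U-value = 1 / R_total = 1 / 0.3652 = 2.738 W/m^2K

2.738 W/m^2K


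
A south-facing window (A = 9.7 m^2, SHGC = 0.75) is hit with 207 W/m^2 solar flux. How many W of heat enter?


Solar heat gain: Q = Area * SHGC * Irradiance
  Q = 9.7 * 0.75 * 207 = 1505.9 W

1505.9 W


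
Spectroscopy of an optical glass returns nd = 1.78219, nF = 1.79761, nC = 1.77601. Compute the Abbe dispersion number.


Abbe number formula: Vd = (nd - 1) / (nF - nC)
  nd - 1 = 1.78219 - 1 = 0.78219
  nF - nC = 1.79761 - 1.77601 = 0.0216
  Vd = 0.78219 / 0.0216 = 36.21

36.21


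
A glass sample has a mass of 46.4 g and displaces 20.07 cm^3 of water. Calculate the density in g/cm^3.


Use the definition of density:
  rho = mass / volume
  rho = 46.4 / 20.07 = 2.312 g/cm^3

2.312 g/cm^3


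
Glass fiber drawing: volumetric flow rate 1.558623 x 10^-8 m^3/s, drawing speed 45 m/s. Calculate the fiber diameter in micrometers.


Cross-sectional area from continuity:
  A = Q / v = 1.558623 x 10^-8 / 45 = 3.463607 x 10^-10 m^2
Diameter from circular cross-section:
  d = sqrt(4A / pi) * 10^6 (m -> um)
  d = sqrt(4 * 3.463607 x 10^-10 / pi) * 10^6 = 21.0 um

21.0 um


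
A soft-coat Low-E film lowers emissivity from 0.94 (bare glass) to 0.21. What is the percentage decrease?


Percentage reduction = (1 - coated/uncoated) * 100
  Ratio = 0.21 / 0.94 = 0.2234
  Reduction = (1 - 0.2234) * 100 = 77.7%

77.7%


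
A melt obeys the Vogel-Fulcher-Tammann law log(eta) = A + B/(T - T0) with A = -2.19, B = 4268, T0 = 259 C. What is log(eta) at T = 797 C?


VFT equation: log(eta) = A + B / (T - T0)
  T - T0 = 797 - 259 = 538
  B / (T - T0) = 4268 / 538 = 7.933
  log(eta) = -2.19 + 7.933 = 5.743

5.743


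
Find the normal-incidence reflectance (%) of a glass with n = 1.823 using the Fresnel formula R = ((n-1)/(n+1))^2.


Fresnel reflectance at normal incidence:
  R = ((n - 1)/(n + 1))^2
  (n - 1)/(n + 1) = (1.823 - 1)/(1.823 + 1) = 0.291534
  R = 0.291534^2 = 0.0849921
  R(%) = 0.0849921 * 100 = 8.499%

8.499%


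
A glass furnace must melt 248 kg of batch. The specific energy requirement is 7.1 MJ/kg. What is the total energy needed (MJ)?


Total energy = mass * specific energy
  E = 248 * 7.1 = 1760.8 MJ

1760.8 MJ


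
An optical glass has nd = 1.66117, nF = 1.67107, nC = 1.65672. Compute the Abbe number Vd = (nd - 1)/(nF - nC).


Abbe number formula: Vd = (nd - 1) / (nF - nC)
  nd - 1 = 1.66117 - 1 = 0.66117
  nF - nC = 1.67107 - 1.65672 = 0.01435
  Vd = 0.66117 / 0.01435 = 46.07

46.07


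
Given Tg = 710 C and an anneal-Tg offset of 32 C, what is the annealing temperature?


The annealing temperature is Tg plus the offset:
  T_anneal = 710 + 32 = 742 C

742 C


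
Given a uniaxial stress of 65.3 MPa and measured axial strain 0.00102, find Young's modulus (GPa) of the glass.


Young's modulus: E = stress / strain
  E = 65.3 MPa / 0.00102 = 64019.61 MPa
Convert to GPa: 64019.61 / 1000 = 64.02 GPa

64.02 GPa


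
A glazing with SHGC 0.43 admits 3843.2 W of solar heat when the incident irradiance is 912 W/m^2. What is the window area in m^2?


Rearrange Q = Area * SHGC * Irradiance:
  Area = Q / (SHGC * Irradiance)
  Area = 3843.2 / (0.43 * 912) = 9.8 m^2

9.8 m^2


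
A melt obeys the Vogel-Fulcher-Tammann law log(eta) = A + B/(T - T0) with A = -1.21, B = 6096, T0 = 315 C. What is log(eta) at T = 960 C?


VFT equation: log(eta) = A + B / (T - T0)
  T - T0 = 960 - 315 = 645
  B / (T - T0) = 6096 / 645 = 9.451
  log(eta) = -1.21 + 9.451 = 8.241

8.241


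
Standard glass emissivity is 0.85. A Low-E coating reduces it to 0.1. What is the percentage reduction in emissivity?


Percentage reduction = (1 - coated/uncoated) * 100
  Ratio = 0.1 / 0.85 = 0.1176
  Reduction = (1 - 0.1176) * 100 = 88.2%

88.2%


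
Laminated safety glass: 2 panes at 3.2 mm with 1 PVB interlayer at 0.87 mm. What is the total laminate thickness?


Total thickness = glass contribution + PVB contribution
  Glass: 2 * 3.2 = 6.4 mm
  PVB: 1 * 0.87 = 0.87 mm
  Total = 6.4 + 0.87 = 7.27 mm

7.27 mm


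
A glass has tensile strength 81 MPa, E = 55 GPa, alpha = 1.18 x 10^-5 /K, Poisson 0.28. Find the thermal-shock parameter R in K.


Thermal shock resistance: R = sigma * (1 - nu) / (E * alpha)
  Numerator = 81 * (1 - 0.28) = 58.32
  Denominator = 55 * 1000 * (1.18 x 10^-5) = 0.649
  R = 58.32 / 0.649 = 89.9 K

89.9 K


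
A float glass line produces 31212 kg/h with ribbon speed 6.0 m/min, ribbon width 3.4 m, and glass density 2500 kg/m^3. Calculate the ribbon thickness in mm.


Ribbon cross-section from mass balance:
  Volume rate = throughput / density = 31212 / 2500 = 12.4848 m^3/h
  thickness = volume rate / (speed * 60 * width), i.e.
  thickness = throughput / (60 * speed * width * density) * 1000
  thickness = 31212 / (60 * 6.0 * 3.4 * 2500) * 1000 = 10.2 mm

10.2 mm


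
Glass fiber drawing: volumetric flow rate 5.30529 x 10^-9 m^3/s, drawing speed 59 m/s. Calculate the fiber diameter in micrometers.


Cross-sectional area from continuity:
  A = Q / v = 5.30529 x 10^-9 / 59 = 8.992017 x 10^-11 m^2
Diameter from circular cross-section:
  d = sqrt(4A / pi) * 10^6 (m -> um)
  d = sqrt(4 * 8.992017 x 10^-11 / pi) * 10^6 = 10.7 um

10.7 um


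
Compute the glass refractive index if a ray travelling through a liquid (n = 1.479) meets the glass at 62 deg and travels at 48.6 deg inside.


Apply Snell's law: n1 * sin(theta1) = n2 * sin(theta2)
  n2 = n1 * sin(theta1) / sin(theta2)
  sin(62) = 0.882948
  sin(48.6) = 0.750111
  n2 = 1.479 * 0.882948 / 0.750111 = 1.7409

1.7409


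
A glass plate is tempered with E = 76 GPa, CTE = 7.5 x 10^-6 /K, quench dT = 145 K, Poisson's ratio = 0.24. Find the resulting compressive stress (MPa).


Tempering stress: sigma = E * alpha * dT / (1 - nu)
  E (MPa) = 76 * 1000 = 76000
  Numerator = 76000 * (7.5 x 10^-6) * 145 = 82.65
  Denominator = 1 - 0.24 = 0.76
  sigma = 82.65 / 0.76 = 108.8 MPa

108.8 MPa


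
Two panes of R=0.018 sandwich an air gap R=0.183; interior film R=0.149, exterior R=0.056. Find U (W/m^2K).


Total thermal resistance (series):
  R_total = R_in + R_glass + R_air + R_glass + R_out
  R_total = 0.149 + 0.018 + 0.183 + 0.018 + 0.056 = 0.424 m^2K/W
U-value = 1 / R_total = 1 / 0.424 = 2.358 W/m^2K

2.358 W/m^2K


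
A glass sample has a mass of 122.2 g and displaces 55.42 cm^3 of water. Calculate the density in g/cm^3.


Use the definition of density:
  rho = mass / volume
  rho = 122.2 / 55.42 = 2.205 g/cm^3

2.205 g/cm^3


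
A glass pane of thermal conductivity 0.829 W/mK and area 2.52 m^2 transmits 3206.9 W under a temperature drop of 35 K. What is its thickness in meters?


Fourier's law: t = k * A * dT / Q
  t = 0.829 * 2.52 * 35 / 3206.9
  t = 73.1178 / 3206.9 = 0.0228 m

0.0228 m


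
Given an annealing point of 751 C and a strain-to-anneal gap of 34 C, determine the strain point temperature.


Strain point = annealing point - difference:
  T_strain = 751 - 34 = 717 C

717 C


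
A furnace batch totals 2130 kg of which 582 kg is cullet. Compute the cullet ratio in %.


Cullet ratio = (cullet mass / total batch mass) * 100
  Ratio = 582 / 2130 * 100 = 27.32%

27.32%


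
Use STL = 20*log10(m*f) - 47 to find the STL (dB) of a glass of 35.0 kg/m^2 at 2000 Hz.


Mass law: STL = 20 * log10(m * f) - 47
  m * f = 35.0 * 2000 = 70000
  log10(70000) = 4.8451
  STL = 20 * 4.8451 - 47 = 96.902 - 47 = 49.9 dB

49.9 dB


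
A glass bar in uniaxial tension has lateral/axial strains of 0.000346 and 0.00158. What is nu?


Poisson's ratio: nu = lateral strain / axial strain
  nu = 0.000346 / 0.00158 = 0.219

0.219


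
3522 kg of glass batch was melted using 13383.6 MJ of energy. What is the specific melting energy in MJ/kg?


Rearrange E = m * s for s:
  s = E / m
  s = 13383.6 / 3522 = 3.8 MJ/kg

3.8 MJ/kg


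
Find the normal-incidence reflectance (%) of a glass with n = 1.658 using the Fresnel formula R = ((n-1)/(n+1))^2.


Fresnel reflectance at normal incidence:
  R = ((n - 1)/(n + 1))^2
  (n - 1)/(n + 1) = (1.658 - 1)/(1.658 + 1) = 0.247555
  R = 0.247555^2 = 0.0612835
  R(%) = 0.0612835 * 100 = 6.128%

6.128%


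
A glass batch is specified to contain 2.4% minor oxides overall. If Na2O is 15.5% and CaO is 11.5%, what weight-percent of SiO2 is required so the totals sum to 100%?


Known pieces sum to 100%:
  SiO2 = 100 - (others + Na2O + CaO)
  SiO2 = 100 - (2.4 + 15.5 + 11.5) = 70.6%

70.6%


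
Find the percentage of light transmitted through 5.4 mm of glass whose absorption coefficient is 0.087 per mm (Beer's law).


Beer-Lambert law: T = exp(-alpha * thickness)
  exponent = -0.087 * 5.4 = -0.4698
  T = exp(-0.4698) = 0.6251
  Percentage = 0.6251 * 100 = 62.51%

62.51%


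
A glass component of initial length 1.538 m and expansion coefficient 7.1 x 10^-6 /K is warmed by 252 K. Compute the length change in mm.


Thermal expansion formula: dL = alpha * L0 * dT
  dL = (7.1 x 10^-6) * 1.538 * 252 = 0.00275179 m
Convert to mm: 0.00275179 * 1000 = 2.7518 mm

2.7518 mm


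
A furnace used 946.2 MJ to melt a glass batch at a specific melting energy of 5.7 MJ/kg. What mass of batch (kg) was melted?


Rearrange E = m * s for m:
  m = E / s
  m = 946.2 / 5.7 = 166.0 kg

166.0 kg


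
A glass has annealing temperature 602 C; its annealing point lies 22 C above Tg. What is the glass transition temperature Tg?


Rearrange T_anneal = Tg + offset for Tg:
  Tg = T_anneal - offset = 602 - 22 = 580 C

580 C


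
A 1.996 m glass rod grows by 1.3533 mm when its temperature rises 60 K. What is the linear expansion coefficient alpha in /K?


Rearrange dL = alpha * L0 * dT for alpha:
  alpha = dL / (L0 * dT)
  alpha = (1.3533 / 1000) / (1.996 * 60) = 0.0000113 /K = 1.13 x 10^-5 /K

1.13 x 10^-5 /K


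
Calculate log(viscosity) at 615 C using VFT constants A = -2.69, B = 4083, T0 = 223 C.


VFT equation: log(eta) = A + B / (T - T0)
  T - T0 = 615 - 223 = 392
  B / (T - T0) = 4083 / 392 = 10.416
  log(eta) = -2.69 + 10.416 = 7.726

7.726


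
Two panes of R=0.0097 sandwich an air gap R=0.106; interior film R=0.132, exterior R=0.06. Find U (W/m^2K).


Total thermal resistance (series):
  R_total = R_in + R_glass + R_air + R_glass + R_out
  R_total = 0.132 + 0.0097 + 0.106 + 0.0097 + 0.06 = 0.3174 m^2K/W
U-value = 1 / R_total = 1 / 0.3174 = 3.151 W/m^2K

3.151 W/m^2K


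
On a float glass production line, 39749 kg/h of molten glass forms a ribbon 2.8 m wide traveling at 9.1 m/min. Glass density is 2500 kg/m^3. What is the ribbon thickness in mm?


Ribbon cross-section from mass balance:
  Volume rate = throughput / density = 39749 / 2500 = 15.8996 m^3/h
  thickness = volume rate / (speed * 60 * width), i.e.
  thickness = throughput / (60 * speed * width * density) * 1000
  thickness = 39749 / (60 * 9.1 * 2.8 * 2500) * 1000 = 10.4 mm

10.4 mm


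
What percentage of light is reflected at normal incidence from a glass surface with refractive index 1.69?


Fresnel reflectance at normal incidence:
  R = ((n - 1)/(n + 1))^2
  (n - 1)/(n + 1) = (1.69 - 1)/(1.69 + 1) = 0.256506
  R = 0.256506^2 = 0.0657953
  R(%) = 0.0657953 * 100 = 6.58%

6.58%


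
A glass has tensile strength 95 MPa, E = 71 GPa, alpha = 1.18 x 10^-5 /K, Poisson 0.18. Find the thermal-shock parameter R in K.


Thermal shock resistance: R = sigma * (1 - nu) / (E * alpha)
  Numerator = 95 * (1 - 0.18) = 77.9
  Denominator = 71 * 1000 * (1.18 x 10^-5) = 0.8378
  R = 77.9 / 0.8378 = 93.0 K

93.0 K


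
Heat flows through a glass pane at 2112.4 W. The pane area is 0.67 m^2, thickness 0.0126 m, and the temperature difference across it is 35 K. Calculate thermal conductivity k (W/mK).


Fourier's law rearranged: k = Q * t / (A * dT)
  Numerator = 2112.4 * 0.0126 = 26.61624
  Denominator = 0.67 * 35 = 23.45
  k = 26.61624 / 23.45 = 1.135 W/mK

1.135 W/mK


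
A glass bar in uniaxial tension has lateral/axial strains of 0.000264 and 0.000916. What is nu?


Poisson's ratio: nu = lateral strain / axial strain
  nu = 0.000264 / 0.000916 = 0.2882

0.2882


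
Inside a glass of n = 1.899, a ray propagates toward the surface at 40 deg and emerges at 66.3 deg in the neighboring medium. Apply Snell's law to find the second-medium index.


Apply Snell's law: n1 * sin(theta1) = n2 * sin(theta2)
  n2 = n1 * sin(theta1) / sin(theta2)
  sin(40) = 0.642788
  sin(66.3) = 0.915663
  n2 = 1.899 * 0.642788 / 0.915663 = 1.3331

1.3331


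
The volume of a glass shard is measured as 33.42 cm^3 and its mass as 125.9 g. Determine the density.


Use the definition of density:
  rho = mass / volume
  rho = 125.9 / 33.42 = 3.767 g/cm^3

3.767 g/cm^3


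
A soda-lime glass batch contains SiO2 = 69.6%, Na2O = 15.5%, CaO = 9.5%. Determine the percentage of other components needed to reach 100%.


Sum the three major oxides:
  SiO2 + Na2O + CaO = 69.6 + 15.5 + 9.5 = 94.6%
Subtract from 100%:
  Others = 100 - 94.6 = 5.4%

5.4%


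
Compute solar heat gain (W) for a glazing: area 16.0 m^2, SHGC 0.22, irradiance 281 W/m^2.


Solar heat gain: Q = Area * SHGC * Irradiance
  Q = 16.0 * 0.22 * 281 = 989.1 W

989.1 W


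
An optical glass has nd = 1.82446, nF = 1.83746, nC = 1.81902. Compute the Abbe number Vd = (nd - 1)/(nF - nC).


Abbe number formula: Vd = (nd - 1) / (nF - nC)
  nd - 1 = 1.82446 - 1 = 0.82446
  nF - nC = 1.83746 - 1.81902 = 0.01844
  Vd = 0.82446 / 0.01844 = 44.71

44.71


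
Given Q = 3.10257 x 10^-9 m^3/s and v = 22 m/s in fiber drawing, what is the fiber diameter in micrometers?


Cross-sectional area from continuity:
  A = Q / v = 3.10257 x 10^-9 / 22 = 1.410259 x 10^-10 m^2
Diameter from circular cross-section:
  d = sqrt(4A / pi) * 10^6 (m -> um)
  d = sqrt(4 * 1.410259 x 10^-10 / pi) * 10^6 = 13.4 um

13.4 um


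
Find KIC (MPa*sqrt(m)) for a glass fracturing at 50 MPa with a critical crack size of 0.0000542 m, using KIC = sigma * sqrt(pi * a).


Fracture toughness: KIC = sigma * sqrt(pi * a)
  pi * a = pi * 0.0000542 = 0.000170274
  sqrt(pi * a) = 0.013049
  KIC = 50 * 0.013049 = 0.652 MPa*sqrt(m)

0.652 MPa*sqrt(m)


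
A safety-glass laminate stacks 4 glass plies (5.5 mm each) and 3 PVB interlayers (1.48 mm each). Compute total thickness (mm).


Total thickness = glass contribution + PVB contribution
  Glass: 4 * 5.5 = 22.0 mm
  PVB: 3 * 1.48 = 4.44 mm
  Total = 22.0 + 4.44 = 26.44 mm

26.44 mm


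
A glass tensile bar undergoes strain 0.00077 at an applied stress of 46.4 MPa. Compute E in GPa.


Young's modulus: E = stress / strain
  E = 46.4 MPa / 0.00077 = 60259.74 MPa
Convert to GPa: 60259.74 / 1000 = 60.26 GPa

60.26 GPa


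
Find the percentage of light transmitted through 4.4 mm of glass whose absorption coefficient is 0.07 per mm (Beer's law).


Beer-Lambert law: T = exp(-alpha * thickness)
  exponent = -0.07 * 4.4 = -0.308
  T = exp(-0.308) = 0.7349
  Percentage = 0.7349 * 100 = 73.49%

73.49%


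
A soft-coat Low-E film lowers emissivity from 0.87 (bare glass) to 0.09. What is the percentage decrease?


Percentage reduction = (1 - coated/uncoated) * 100
  Ratio = 0.09 / 0.87 = 0.1034
  Reduction = (1 - 0.1034) * 100 = 89.7%

89.7%


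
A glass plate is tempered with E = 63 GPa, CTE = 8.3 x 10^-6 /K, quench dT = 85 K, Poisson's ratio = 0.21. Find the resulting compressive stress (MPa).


Tempering stress: sigma = E * alpha * dT / (1 - nu)
  E (MPa) = 63 * 1000 = 63000
  Numerator = 63000 * (8.3 x 10^-6) * 85 = 44.4465
  Denominator = 1 - 0.21 = 0.79
  sigma = 44.4465 / 0.79 = 56.3 MPa

56.3 MPa


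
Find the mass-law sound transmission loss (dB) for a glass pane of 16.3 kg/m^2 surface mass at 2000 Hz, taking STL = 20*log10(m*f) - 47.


Mass law: STL = 20 * log10(m * f) - 47
  m * f = 16.3 * 2000 = 32600
  log10(32600) = 4.51322
  STL = 20 * 4.51322 - 47 = 90.2644 - 47 = 43.3 dB

43.3 dB


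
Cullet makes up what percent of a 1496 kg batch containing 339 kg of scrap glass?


Cullet ratio = (cullet mass / total batch mass) * 100
  Ratio = 339 / 1496 * 100 = 22.66%

22.66%


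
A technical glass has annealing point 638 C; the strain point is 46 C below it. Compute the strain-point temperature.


Strain point = annealing point - difference:
  T_strain = 638 - 46 = 592 C

592 C


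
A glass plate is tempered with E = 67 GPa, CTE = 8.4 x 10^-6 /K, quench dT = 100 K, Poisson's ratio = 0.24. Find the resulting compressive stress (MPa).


Tempering stress: sigma = E * alpha * dT / (1 - nu)
  E (MPa) = 67 * 1000 = 67000
  Numerator = 67000 * (8.4 x 10^-6) * 100 = 56.28
  Denominator = 1 - 0.24 = 0.76
  sigma = 56.28 / 0.76 = 74.1 MPa

74.1 MPa


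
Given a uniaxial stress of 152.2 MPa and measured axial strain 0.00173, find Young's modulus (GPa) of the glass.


Young's modulus: E = stress / strain
  E = 152.2 MPa / 0.00173 = 87976.88 MPa
Convert to GPa: 87976.88 / 1000 = 87.98 GPa

87.98 GPa


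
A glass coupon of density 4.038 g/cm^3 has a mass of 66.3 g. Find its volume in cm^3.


Rearrange rho = m / V:
  V = m / rho
  V = 66.3 / 4.038 = 16.419 cm^3

16.419 cm^3


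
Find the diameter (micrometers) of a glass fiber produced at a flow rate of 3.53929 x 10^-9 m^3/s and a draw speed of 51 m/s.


Cross-sectional area from continuity:
  A = Q / v = 3.53929 x 10^-9 / 51 = 6.939784 x 10^-11 m^2
Diameter from circular cross-section:
  d = sqrt(4A / pi) * 10^6 (m -> um)
  d = sqrt(4 * 6.939784 x 10^-11 / pi) * 10^6 = 9.4 um

9.4 um


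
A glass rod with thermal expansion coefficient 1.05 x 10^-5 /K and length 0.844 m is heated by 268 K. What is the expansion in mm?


Thermal expansion formula: dL = alpha * L0 * dT
  dL = (1.05 x 10^-5) * 0.844 * 268 = 0.00237502 m
Convert to mm: 0.00237502 * 1000 = 2.375 mm

2.375 mm


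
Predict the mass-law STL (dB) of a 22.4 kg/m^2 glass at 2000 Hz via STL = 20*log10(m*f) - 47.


Mass law: STL = 20 * log10(m * f) - 47
  m * f = 22.4 * 2000 = 44800
  log10(44800) = 4.65128
  STL = 20 * 4.65128 - 47 = 93.0256 - 47 = 46.0 dB

46.0 dB


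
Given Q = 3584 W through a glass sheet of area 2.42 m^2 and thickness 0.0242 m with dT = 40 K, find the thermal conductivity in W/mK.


Fourier's law rearranged: k = Q * t / (A * dT)
  Numerator = 3584 * 0.0242 = 86.7328
  Denominator = 2.42 * 40 = 96.8
  k = 86.7328 / 96.8 = 0.896 W/mK

0.896 W/mK


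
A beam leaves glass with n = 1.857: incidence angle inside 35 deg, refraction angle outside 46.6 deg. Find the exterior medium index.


Apply Snell's law: n1 * sin(theta1) = n2 * sin(theta2)
  n2 = n1 * sin(theta1) / sin(theta2)
  sin(35) = 0.573576
  sin(46.6) = 0.726575
  n2 = 1.857 * 0.573576 / 0.726575 = 1.466

1.466
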